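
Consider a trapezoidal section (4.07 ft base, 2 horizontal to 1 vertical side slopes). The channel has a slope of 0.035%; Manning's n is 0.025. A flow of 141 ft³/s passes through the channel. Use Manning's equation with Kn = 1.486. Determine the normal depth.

Manning's equation rearranged: A R^(2/3) = nQ / (1.486·√S) = 0.025 × 141 / (1.486 × √0.00035) = 126.8.
At y = 3.64 ft: A R^(2/3) = 66.24 — too small.
At y = 6.04 ft: A R^(2/3) = 209.1 — too large.
At y = 4.86 ft: A R^(2/3) = 126.6 — close enough.

y_n = 4.86 ft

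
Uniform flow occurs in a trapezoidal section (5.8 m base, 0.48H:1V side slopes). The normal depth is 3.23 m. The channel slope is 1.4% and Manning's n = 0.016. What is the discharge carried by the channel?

Q = 263 m³/s

With bottom width b = 5.8 m and side slope z = 0.48: A = (b + zy)y = (5.8 + 0.48×3.23)×3.23 = 23.74 m²; P = b + 2y√(1+z²) = 5.8 + 2×3.23×1.109 = 12.97 m.
Hydraulic radius R = A/P = 23.74/12.97 = 1.831 m.
Manning's equation: Q = (1/n) A R^(2/3) S^(1/2) = (1/0.016) × 23.74 × 1.831^(2/3) × 0.014^(1/2) = 263 m³/s.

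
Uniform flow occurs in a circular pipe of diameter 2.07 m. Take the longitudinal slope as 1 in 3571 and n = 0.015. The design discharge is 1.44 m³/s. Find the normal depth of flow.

Manning's equation rearranged: A R^(2/3) = nQ / (1·√S) = 0.015 × 1.44 / (√0.00028) = 1.291.
At y = 1.38 m: A R^(2/3) = 1.7 — high.
At y = 0.979 m: A R^(2/3) = 0.9858 — low.
At y = 1.15 m: A R^(2/3) = 1.291 — ≈ 1.291.

y_n = 1.15 m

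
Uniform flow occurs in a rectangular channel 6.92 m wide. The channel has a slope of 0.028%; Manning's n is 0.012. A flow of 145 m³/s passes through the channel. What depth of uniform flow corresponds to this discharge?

Manning's equation rearranged: A R^(2/3) = nQ / (1·√S) = 0.012 × 145 / (√0.00028) = 104.
Try y = 7.11 m: A R^(2/3) = 86.41 — low.
Try y = 9.16 m: A R^(2/3) = 117.1 — high.
Try y = 8.29 m: A R^(2/3) = 104 — close enough.

y_n = 8.29 m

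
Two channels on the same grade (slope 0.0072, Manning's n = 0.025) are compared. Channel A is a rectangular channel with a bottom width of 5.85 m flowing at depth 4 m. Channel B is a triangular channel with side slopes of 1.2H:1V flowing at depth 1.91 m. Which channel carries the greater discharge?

channel A

Channel A: Flow area A = b·y = 5.85 × 4 = 23.4 m². Wetted perimeter P = b + 2y = 5.85 + 2×4 = 13.85 m. Hydraulic radius R = A/P = 23.4/13.85 = 1.69 m. Q_A = (1/0.025)·23.4·1.69^(2/3)·√0.0072 = 112.7 m³/s.
Channel B: For a triangular section with side slope z = 1.2: A = zy² = 1.2×1.91² = 4.378 m²; P = 2y√(1+z²) = 2×1.91×1.562 = 5.967 m. Hydraulic radius R = A/P = 4.378/5.967 = 0.7337 m. Q_B = (1/0.025)·4.378·0.7337^(2/3)·√0.0072 = 12.09 m³/s.
Q_A = 112.7 m³/s vs Q_B = 12.09 m³/s, so channel A carries more.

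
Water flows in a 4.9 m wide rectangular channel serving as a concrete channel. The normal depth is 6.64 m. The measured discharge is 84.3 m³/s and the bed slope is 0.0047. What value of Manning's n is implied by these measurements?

Flow area A = b·y = 4.9 × 6.64 = 32.54 m². Wetted perimeter P = b + 2y = 4.9 + 2×6.64 = 18.18 m.
Hydraulic radius R = A/P = 32.54/18.18 = 1.79 m.
Rearranging Manning's equation: n = (1/Q) A R^(2/3) S^(1/2) = (1/84.3) × 32.54 × 1.79^(2/3) × √0.0047 = 0.039.

n = 0.039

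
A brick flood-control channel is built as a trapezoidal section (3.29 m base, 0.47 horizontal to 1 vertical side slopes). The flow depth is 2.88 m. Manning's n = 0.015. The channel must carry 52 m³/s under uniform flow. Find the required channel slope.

S = 0.0022

With bottom width b = 3.29 m and side slope z = 0.47: A = (b + zy)y = (3.29 + 0.47×2.88)×2.88 = 13.37 m²; P = b + 2y√(1+z²) = 3.29 + 2×2.88×1.105 = 9.654 m.
Hydraulic radius R = A/P = 13.37/9.654 = 1.385 m.
From Manning's equation, S = [nQ / (1 A R^(2/3))]² = [0.015 × 52 / (1 × 13.37 × 1.385^(2/3))]² = 0.0022.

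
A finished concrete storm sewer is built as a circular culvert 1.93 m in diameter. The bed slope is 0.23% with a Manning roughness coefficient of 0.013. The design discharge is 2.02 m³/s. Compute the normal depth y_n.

y_n = 0.73 m

Manning's equation rearranged: A R^(2/3) = nQ / (1·√S) = 0.013 × 2.02 / (√0.0023) = 0.5476.
Try y = 0.558 m: A R^(2/3) = 0.328 — low.
Try y = 0.805 m: A R^(2/3) = 0.6545 — high.
Try y = 0.73 m: A R^(2/3) = 0.5471 — matches.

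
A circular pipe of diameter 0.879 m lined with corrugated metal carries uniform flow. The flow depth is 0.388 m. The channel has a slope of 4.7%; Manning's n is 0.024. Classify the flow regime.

For a circular section of diameter D = 0.879 m at depth y = 0.388 m, the central angle is θ = 2 arccos(1 − 2y/D) = 2.907 rad. Then A = (D²/8)(θ − sin θ) = 0.2583 m² and P = Dθ/2 = 1.277 m.
Hydraulic radius R = A/P = 0.2583/1.277 = 0.2022 m.
V = (1/n) R^(2/3) √S = (1/0.024) × 0.2022^(2/3) × √0.047 = 3.111 m/s. Hydraulic depth D_h = A/T = 0.2583/0.8729 = 0.2958 m.
Froude number Fr = V/√(g·D_h) = 3.111/√(9.81×0.2958) = 1.83, which is greater than 1, so the flow is supercritical.

supercritical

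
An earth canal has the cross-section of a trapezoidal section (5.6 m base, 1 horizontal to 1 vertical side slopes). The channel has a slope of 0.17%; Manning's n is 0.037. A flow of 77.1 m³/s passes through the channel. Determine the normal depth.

Manning's equation rearranged: A R^(2/3) = nQ / (1·√S) = 0.037 × 77.1 / (√0.0017) = 69.19.
Try y = 4.93 m: A R^(2/3) = 99.57 — high.
Try y = 3.58 m: A R^(2/3) = 53.72 — low.
Try y = 4.09 m: A R^(2/3) = 69.22 — matches.

y_n = 4.09 m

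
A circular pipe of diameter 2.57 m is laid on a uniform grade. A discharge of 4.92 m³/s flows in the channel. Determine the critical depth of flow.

At critical depth, Q² T / (g A³) = 1, i.e. A³/T = Q²/g = 4.92²/9.81 = 2.468.
Try y = 0.733 m: A³/T = 0.7825 — low.
Try y = 1.25 m: A³/T = 6.11 — high.
Try y = 0.987 m: A³/T = 2.471 — matches.

y_c = 0.987 m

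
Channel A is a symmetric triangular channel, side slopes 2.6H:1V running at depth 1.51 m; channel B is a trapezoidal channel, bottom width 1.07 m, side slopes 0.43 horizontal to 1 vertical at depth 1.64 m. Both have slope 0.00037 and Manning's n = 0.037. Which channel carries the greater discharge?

Channel A: For a triangular section with side slope z = 2.6: A = zy² = 2.6×1.51² = 5.928 m²; P = 2y√(1+z²) = 2×1.51×2.786 = 8.413 m. Hydraulic radius R = A/P = 5.928/8.413 = 0.7047 m. Q_A = (1/0.037)·5.928·0.7047^(2/3)·√0.00037 = 2.441 m³/s.
Channel B: With bottom width b = 1.07 m and side slope z = 0.43: A = (b + zy)y = (1.07 + 0.43×1.64)×1.64 = 2.911 m²; P = b + 2y√(1+z²) = 1.07 + 2×1.64×1.089 = 4.64 m. Hydraulic radius R = A/P = 2.911/4.64 = 0.6274 m. Q_B = (1/0.037)·2.911·0.6274^(2/3)·√0.00037 = 1.109 m³/s.
Q_A = 2.441 m³/s vs Q_B = 1.109 m³/s, so channel A carries more.

channel A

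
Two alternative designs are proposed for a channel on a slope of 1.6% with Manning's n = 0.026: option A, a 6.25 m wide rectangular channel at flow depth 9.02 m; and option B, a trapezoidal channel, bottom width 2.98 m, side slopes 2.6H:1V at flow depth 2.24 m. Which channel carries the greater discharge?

Channel A: Flow area A = b·y = 6.25 × 9.02 = 56.38 m². Wetted perimeter P = b + 2y = 6.25 + 2×9.02 = 24.29 m. Hydraulic radius R = A/P = 56.38/24.29 = 2.321 m. Q_A = (1/0.026)·56.38·2.321^(2/3)·√0.016 = 480.8 m³/s.
Channel B: With bottom width b = 2.98 m and side slope z = 2.6: A = (b + zy)y = (2.98 + 2.6×2.24)×2.24 = 19.72 m²; P = b + 2y√(1+z²) = 2.98 + 2×2.24×2.786 = 15.46 m. Hydraulic radius R = A/P = 19.72/15.46 = 1.276 m. Q_B = (1/0.026)·19.72·1.276^(2/3)·√0.016 = 112.8 m³/s.
Q_A = 480.8 m³/s vs Q_B = 112.8 m³/s, so channel A carries more.

channel A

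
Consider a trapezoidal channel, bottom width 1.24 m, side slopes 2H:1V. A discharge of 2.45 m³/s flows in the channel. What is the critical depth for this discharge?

y_c = 0.548 m

At critical depth, Q² T / (g A³) = 1, i.e. A³/T = Q²/g = 2.45²/9.81 = 0.6119.
Trying y = 0.433 m: A³/T = 0.2551 — short.
Trying y = 0.633 m: A³/T = 1.058 — over.
Trying y = 0.548 m: A³/T = 0.6112 — ≈ 0.6119.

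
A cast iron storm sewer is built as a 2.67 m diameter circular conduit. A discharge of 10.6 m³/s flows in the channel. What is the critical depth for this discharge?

y_c = 1.46 m

At critical depth, Q² T / (g A³) = 1, i.e. A³/T = Q²/g = 10.6²/9.81 = 11.45.
Trying y = 1.29 m: A³/T = 7.208 — low.
Trying y = 1.85 m: A³/T = 28.8 — high.
Trying y = 1.46 m: A³/T = 11.57 — matches.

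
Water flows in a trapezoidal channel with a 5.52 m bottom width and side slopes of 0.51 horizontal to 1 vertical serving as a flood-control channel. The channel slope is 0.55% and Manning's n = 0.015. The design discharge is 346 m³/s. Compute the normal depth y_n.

Manning's equation rearranged: A R^(2/3) = nQ / (1·√S) = 0.015 × 346 / (√0.0055) = 69.98.
Try y = 4.18 m: A R^(2/3) = 53.21 — short.
Try y = 4.9 m: A R^(2/3) = 70.01 — ≈ 69.98.

y_n = 4.9 m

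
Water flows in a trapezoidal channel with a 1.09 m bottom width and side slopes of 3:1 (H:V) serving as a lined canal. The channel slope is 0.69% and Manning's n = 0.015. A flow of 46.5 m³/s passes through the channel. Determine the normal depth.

Manning's equation rearranged: A R^(2/3) = nQ / (1·√S) = 0.015 × 46.5 / (√0.0069) = 8.397.
Try y = 1.09 m: A R^(2/3) = 3.363 — short.
Try y = 1.99 m: A R^(2/3) = 14.3 — over.
Try y = 1.6 m: A R^(2/3) = 8.395 — ≈ 8.397.

y_n = 1.6 m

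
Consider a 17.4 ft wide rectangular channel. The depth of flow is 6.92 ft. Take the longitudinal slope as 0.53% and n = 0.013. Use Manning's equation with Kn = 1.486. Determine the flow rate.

Q = 2460 ft³/s

Flow area A = b·y = 17.4 × 6.92 = 120.4 ft². Wetted perimeter P = b + 2y = 17.4 + 2×6.92 = 31.24 ft.
Hydraulic radius R = A/P = 120.4/31.24 = 3.854 ft.
Manning's equation: Q = (1.486/n) A R^(2/3) S^(1/2) = (1.486/0.013) × 120.4 × 3.854^(2/3) × 0.0053^(1/2) = 2460 ft³/s.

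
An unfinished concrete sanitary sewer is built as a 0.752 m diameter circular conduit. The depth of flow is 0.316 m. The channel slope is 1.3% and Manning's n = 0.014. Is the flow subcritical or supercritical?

For a circular section of diameter D = 0.752 m at depth y = 0.316 m, the central angle is θ = 2 arccos(1 − 2y/D) = 2.821 rad. Then A = (D²/8)(θ − sin θ) = 0.1771 m² and P = Dθ/2 = 1.061 m.
Hydraulic radius R = A/P = 0.1771/1.061 = 0.167 m.
V = (1/n) R^(2/3) √S = (1/0.014) × 0.167^(2/3) × √0.013 = 2.47 m/s. Hydraulic depth D_h = A/T = 0.1771/0.7424 = 0.2386 m.
Froude number Fr = V/√(g·D_h) = 2.47/√(9.81×0.2386) = 1.61, which is greater than 1, so the flow is supercritical.

supercritical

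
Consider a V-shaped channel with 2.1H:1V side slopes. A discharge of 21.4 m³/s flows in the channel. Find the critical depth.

At critical depth, Q² T / (g A³) = 1, i.e. A³/T = Q²/g = 21.4²/9.81 = 46.68.
At y = 2.18 m: A³/T = 108.6 — high.
At y = 1.49 m: A³/T = 16.19 — low.
At y = 1.84 m: A³/T = 46.5 — ≈ 46.68.

y_c = 1.84 m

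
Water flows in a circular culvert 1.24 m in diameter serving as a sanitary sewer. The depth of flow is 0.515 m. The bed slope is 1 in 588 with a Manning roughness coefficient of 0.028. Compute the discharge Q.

Q = 0.294 m³/s

For a circular section of diameter D = 1.24 m at depth y = 0.515 m, the central angle is θ = 2 arccos(1 − 2y/D) = 2.801 rad. Then A = (D²/8)(θ − sin θ) = 0.4742 m² and P = Dθ/2 = 1.737 m.
Hydraulic radius R = A/P = 0.4742/1.737 = 0.2731 m.
Manning's equation: Q = (1/n) A R^(2/3) S^(1/2) = (1/0.028) × 0.4742 × 0.2731^(2/3) × 0.001701^(1/2) = 0.294 m³/s.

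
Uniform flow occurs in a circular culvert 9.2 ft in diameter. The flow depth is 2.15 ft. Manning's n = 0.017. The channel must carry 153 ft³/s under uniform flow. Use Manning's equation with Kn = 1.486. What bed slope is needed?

S = 0.0159

For a circular section of diameter D = 9.2 ft at depth y = 2.15 ft, the central angle is θ = 2 arccos(1 − 2y/D) = 2.018 rad. Then A = (D²/8)(θ − sin θ) = 11.81 ft² and P = Dθ/2 = 9.284 ft.
Hydraulic radius R = A/P = 11.81/9.284 = 1.273 ft.
From Manning's equation, S = [nQ / (1.486 A R^(2/3))]² = [0.017 × 153 / (1.486 × 11.81 × 1.273^(2/3))]² = 0.0159.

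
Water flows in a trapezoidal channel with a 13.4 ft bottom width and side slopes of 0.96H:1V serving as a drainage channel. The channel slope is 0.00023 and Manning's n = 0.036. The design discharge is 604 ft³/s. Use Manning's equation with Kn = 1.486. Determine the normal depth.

y_n = 11.6 ft

Manning's equation rearranged: A R^(2/3) = nQ / (1.486·√S) = 0.036 × 604 / (1.486 × √0.00023) = 964.8.
Trying y = 13.1 ft: A R^(2/3) = 1227 — too large.
Trying y = 10 ft: A R^(2/3) = 724.7 — too small.
Trying y = 11.6 ft: A R^(2/3) = 965.4 — ≈ 964.8.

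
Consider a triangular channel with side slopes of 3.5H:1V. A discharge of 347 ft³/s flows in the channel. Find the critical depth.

At critical depth, Q² T / (g A³) = 1, i.e. A³/T = Q²/g = 347²/32.2 = 3739.
Trying y = 4.03 ft: A³/T = 6511 — high.
Trying y = 3.08 ft: A³/T = 1698 — low.
Trying y = 3.61 ft: A³/T = 3755 — close enough.

y_c = 3.61 ft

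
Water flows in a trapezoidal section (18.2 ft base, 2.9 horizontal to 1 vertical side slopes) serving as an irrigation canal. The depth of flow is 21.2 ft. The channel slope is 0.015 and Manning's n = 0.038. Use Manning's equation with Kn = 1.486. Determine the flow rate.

With bottom width b = 18.2 ft and side slope z = 2.9: A = (b + zy)y = (18.2 + 2.9×21.2)×21.2 = 1689 ft²; P = b + 2y√(1+z²) = 18.2 + 2×21.2×3.068 = 148.3 ft.
Hydraulic radius R = A/P = 1689/148.3 = 11.39 ft.
Manning's equation: Q = (1.486/n) A R^(2/3) S^(1/2) = (1.486/0.038) × 1689 × 11.39^(2/3) × 0.015^(1/2) = 41000 ft³/s.

Q = 41000 ft³/s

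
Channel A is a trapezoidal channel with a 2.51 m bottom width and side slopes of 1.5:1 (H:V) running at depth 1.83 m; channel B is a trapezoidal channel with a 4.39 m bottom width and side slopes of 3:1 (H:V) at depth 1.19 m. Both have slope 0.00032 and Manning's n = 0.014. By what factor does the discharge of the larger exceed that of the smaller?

Channel A: With bottom width b = 2.51 m and side slope z = 1.5: A = (b + zy)y = (2.51 + 1.5×1.83)×1.83 = 9.617 m²; P = b + 2y√(1+z²) = 2.51 + 2×1.83×1.803 = 9.108 m. Hydraulic radius R = A/P = 9.617/9.108 = 1.056 m. Q_A = (1/0.014)·9.617·1.056^(2/3)·√0.00032 = 12.74 m³/s.
Channel B: With bottom width b = 4.39 m and side slope z = 3: A = (b + zy)y = (4.39 + 3×1.19)×1.19 = 9.472 m²; P = b + 2y√(1+z²) = 4.39 + 2×1.19×3.162 = 11.92 m. Hydraulic radius R = A/P = 9.472/11.92 = 0.7949 m. Q_B = (1/0.014)·9.472·0.7949^(2/3)·√0.00032 = 10.39 m³/s.
The larger discharge is 12.74 m³/s and the smaller is 10.39 m³/s; the ratio is 1.23.

1.23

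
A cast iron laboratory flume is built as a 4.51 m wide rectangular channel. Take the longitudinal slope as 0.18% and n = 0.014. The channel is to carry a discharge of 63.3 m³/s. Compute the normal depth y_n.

y_n = 3.7 m

Manning's equation rearranged: A R^(2/3) = nQ / (1·√S) = 0.014 × 63.3 / (√0.0018) = 20.89.
At y = 2.78 m: A R^(2/3) = 14.51 — short.
At y = 4.36 m: A R^(2/3) = 25.61 — over.
At y = 3.7 m: A R^(2/3) = 20.89 — close enough.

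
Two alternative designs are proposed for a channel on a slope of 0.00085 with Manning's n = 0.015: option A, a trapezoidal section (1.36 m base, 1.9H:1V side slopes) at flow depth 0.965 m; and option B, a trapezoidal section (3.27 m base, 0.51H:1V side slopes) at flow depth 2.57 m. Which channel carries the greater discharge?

Channel A: With bottom width b = 1.36 m and side slope z = 1.9: A = (b + zy)y = (1.36 + 1.9×0.965)×0.965 = 3.082 m²; P = b + 2y√(1+z²) = 1.36 + 2×0.965×2.147 = 5.504 m. Hydraulic radius R = A/P = 3.082/5.504 = 0.5599 m. Q_A = (1/0.015)·3.082·0.5599^(2/3)·√0.00085 = 4.069 m³/s.
Channel B: With bottom width b = 3.27 m and side slope z = 0.51: A = (b + zy)y = (3.27 + 0.51×2.57)×2.57 = 11.77 m²; P = b + 2y√(1+z²) = 3.27 + 2×2.57×1.123 = 9.04 m. Hydraulic radius R = A/P = 11.77/9.04 = 1.302 m. Q_B = (1/0.015)·11.77·1.302^(2/3)·√0.00085 = 27.29 m³/s.
Q_A = 4.069 m³/s vs Q_B = 27.29 m³/s, so channel B carries more.

channel B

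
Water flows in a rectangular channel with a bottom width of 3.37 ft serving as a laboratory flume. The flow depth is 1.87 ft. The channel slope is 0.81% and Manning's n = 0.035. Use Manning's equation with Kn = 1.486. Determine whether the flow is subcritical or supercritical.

subcritical

Flow area A = b·y = 3.37 × 1.87 = 6.302 ft². Wetted perimeter P = b + 2y = 3.37 + 2×1.87 = 7.11 ft.
Hydraulic radius R = A/P = 6.302/7.11 = 0.8863 ft.
V = (1.486/n) R^(2/3) √S = (1.486/0.035) × 0.8863^(2/3) × √0.0081 = 3.526 ft/s. Hydraulic depth D_h = A/T = 6.302/3.37 = 1.87 ft.
Froude number Fr = V/√(g·D_h) = 3.526/√(32.2×1.87) = 0.454, which is less than 1, so the flow is subcritical.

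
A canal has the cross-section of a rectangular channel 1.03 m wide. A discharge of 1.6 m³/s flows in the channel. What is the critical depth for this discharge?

y_c = 0.627 m

For a rectangular channel, critical depth y_c = (q²/g)^(1/3) where q = Q/b = 1.6/1.03 = 1.553 m²/s.
So y_c = (1.553²/9.81)^(1/3) = 0.627 m.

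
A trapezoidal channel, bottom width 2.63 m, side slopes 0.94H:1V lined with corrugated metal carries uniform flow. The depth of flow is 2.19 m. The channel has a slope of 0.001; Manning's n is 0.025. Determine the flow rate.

With bottom width b = 2.63 m and side slope z = 0.94: A = (b + zy)y = (2.63 + 0.94×2.19)×2.19 = 10.27 m²; P = b + 2y√(1+z²) = 2.63 + 2×2.19×1.372 = 8.641 m.
Hydraulic radius R = A/P = 10.27/8.641 = 1.188 m.
Manning's equation: Q = (1/n) A R^(2/3) S^(1/2) = (1/0.025) × 10.27 × 1.188^(2/3) × 0.001^(1/2) = 14.6 m³/s.

Q = 14.6 m³/s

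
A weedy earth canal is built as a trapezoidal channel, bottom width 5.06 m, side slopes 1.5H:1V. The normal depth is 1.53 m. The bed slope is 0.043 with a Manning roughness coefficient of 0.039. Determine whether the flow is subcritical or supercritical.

With bottom width b = 5.06 m and side slope z = 1.5: A = (b + zy)y = (5.06 + 1.5×1.53)×1.53 = 11.25 m²; P = b + 2y√(1+z²) = 5.06 + 2×1.53×1.803 = 10.58 m.
Hydraulic radius R = A/P = 11.25/10.58 = 1.064 m.
V = (1/n) R^(2/3) √S = (1/0.039) × 1.064^(2/3) × √0.043 = 5.541 m/s. Hydraulic depth D_h = A/T = 11.25/9.65 = 1.166 m.
Froude number Fr = V/√(g·D_h) = 5.541/√(9.81×1.166) = 1.64, which is greater than 1, so the flow is supercritical.

supercritical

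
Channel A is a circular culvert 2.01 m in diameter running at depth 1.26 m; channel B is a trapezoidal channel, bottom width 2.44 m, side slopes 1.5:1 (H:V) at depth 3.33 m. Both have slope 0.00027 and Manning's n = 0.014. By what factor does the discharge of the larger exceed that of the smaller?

Channel A: For a circular section of diameter D = 2.01 m at depth y = 1.26 m, the central angle is θ = 2 arccos(1 − 2y/D) = 3.655 rad. Then A = (D²/8)(θ − sin θ) = 2.094 m² and P = Dθ/2 = 3.673 m. Hydraulic radius R = A/P = 2.094/3.673 = 0.57 m. Q_A = (1/0.014)·2.094·0.57^(2/3)·√0.00027 = 1.689 m³/s.
Channel B: With bottom width b = 2.44 m and side slope z = 1.5: A = (b + zy)y = (2.44 + 1.5×3.33)×3.33 = 24.76 m²; P = b + 2y√(1+z²) = 2.44 + 2×3.33×1.803 = 14.45 m. Hydraulic radius R = A/P = 24.76/14.45 = 1.714 m. Q_B = (1/0.014)·24.76·1.714^(2/3)·√0.00027 = 41.62 m³/s.
The larger discharge is 41.62 m³/s and the smaller is 1.689 m³/s; the ratio is 24.6.

24.6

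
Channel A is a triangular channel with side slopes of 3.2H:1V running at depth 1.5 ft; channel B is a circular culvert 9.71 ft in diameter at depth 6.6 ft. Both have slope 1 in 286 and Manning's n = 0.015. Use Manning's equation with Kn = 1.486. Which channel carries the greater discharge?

Channel A: For a triangular section with side slope z = 3.2: A = zy² = 3.2×1.5² = 7.2 ft²; P = 2y√(1+z²) = 2×1.5×3.353 = 10.06 ft. Hydraulic radius R = A/P = 7.2/10.06 = 0.7159 ft. Q_A = (1.486/0.015)·7.2·0.7159^(2/3)·√0.003497 = 33.75 ft³/s.
Channel B: For a circular section of diameter D = 9.71 ft at depth y = 6.6 ft, the central angle is θ = 2 arccos(1 − 2y/D) = 3.877 rad. Then A = (D²/8)(θ − sin θ) = 53.6 ft² and P = Dθ/2 = 18.82 ft. Hydraulic radius R = A/P = 53.6/18.82 = 2.848 ft. Q_B = (1.486/0.015)·53.6·2.848^(2/3)·√0.003497 = 630.8 ft³/s.
Q_A = 33.75 ft³/s vs Q_B = 630.8 ft³/s, so channel B carries more.

channel B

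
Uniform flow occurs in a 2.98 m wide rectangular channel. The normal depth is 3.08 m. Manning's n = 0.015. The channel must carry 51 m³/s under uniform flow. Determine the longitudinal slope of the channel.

S = 0.00691

Flow area A = b·y = 2.98 × 3.08 = 9.178 m². Wetted perimeter P = b + 2y = 2.98 + 2×3.08 = 9.14 m.
Hydraulic radius R = A/P = 9.178/9.14 = 1.004 m.
From Manning's equation, S = [nQ / (1 A R^(2/3))]² = [0.015 × 51 / (1 × 9.178 × 1.004^(2/3))]² = 0.00691.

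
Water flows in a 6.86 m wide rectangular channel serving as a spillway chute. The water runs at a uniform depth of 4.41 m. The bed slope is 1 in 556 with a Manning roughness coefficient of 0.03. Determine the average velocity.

Flow area A = b·y = 6.86 × 4.41 = 30.25 m². Wetted perimeter P = b + 2y = 6.86 + 2×4.41 = 15.68 m.
Hydraulic radius R = A/P = 30.25/15.68 = 1.929 m.
From Manning's equation, V = (1/n) R^(2/3) S^(1/2) = (1/0.03) × 1.929^(2/3) × 0.001799^(1/2) = 2.19 m/s.

V = 2.19 m/s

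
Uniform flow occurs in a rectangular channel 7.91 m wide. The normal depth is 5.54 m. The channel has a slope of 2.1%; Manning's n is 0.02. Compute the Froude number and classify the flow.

supercritical

Flow area A = b·y = 7.91 × 5.54 = 43.82 m². Wetted perimeter P = b + 2y = 7.91 + 2×5.54 = 18.99 m.
Hydraulic radius R = A/P = 43.82/18.99 = 2.308 m.
V = (1/n) R^(2/3) √S = (1/0.02) × 2.308^(2/3) × √0.021 = 12.65 m/s. Hydraulic depth D_h = A/T = 43.82/7.91 = 5.54 m.
Froude number Fr = V/√(g·D_h) = 12.65/√(9.81×5.54) = 1.72, which is greater than 1, so the flow is supercritical.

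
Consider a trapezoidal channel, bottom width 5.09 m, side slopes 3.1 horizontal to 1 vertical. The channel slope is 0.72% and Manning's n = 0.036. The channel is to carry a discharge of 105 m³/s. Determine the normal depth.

y_n = 2.57 m

Manning's equation rearranged: A R^(2/3) = nQ / (1·√S) = 0.036 × 105 / (√0.0072) = 44.55.
Trying y = 3.28 m: A R^(2/3) = 76.54 — high.
Trying y = 2.57 m: A R^(2/3) = 44.69 — matches.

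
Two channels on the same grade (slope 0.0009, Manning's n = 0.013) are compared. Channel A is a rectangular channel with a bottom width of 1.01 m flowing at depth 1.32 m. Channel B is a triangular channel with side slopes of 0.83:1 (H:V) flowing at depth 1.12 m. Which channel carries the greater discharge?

Channel A: Flow area A = b·y = 1.01 × 1.32 = 1.333 m². Wetted perimeter P = b + 2y = 1.01 + 2×1.32 = 3.65 m. Hydraulic radius R = A/P = 1.333/3.65 = 0.3653 m. Q_A = (1/0.013)·1.333·0.3653^(2/3)·√0.0009 = 1.572 m³/s.
Channel B: For a triangular section with side slope z = 0.83: A = zy² = 0.83×1.12² = 1.041 m²; P = 2y√(1+z²) = 2×1.12×1.3 = 2.911 m. Hydraulic radius R = A/P = 1.041/2.911 = 0.3577 m. Q_B = (1/0.013)·1.041·0.3577^(2/3)·√0.0009 = 1.211 m³/s.
Q_A = 1.572 m³/s vs Q_B = 1.211 m³/s, so channel A carries more.

channel A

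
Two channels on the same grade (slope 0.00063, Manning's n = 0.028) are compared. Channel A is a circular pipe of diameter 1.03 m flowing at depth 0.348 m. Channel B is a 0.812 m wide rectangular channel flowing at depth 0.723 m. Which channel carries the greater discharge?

Channel A: For a circular section of diameter D = 1.03 m at depth y = 0.348 m, the central angle is θ = 2 arccos(1 − 2y/D) = 2.481 rad. Then A = (D²/8)(θ − sin θ) = 0.2477 m² and P = Dθ/2 = 1.278 m. Hydraulic radius R = A/P = 0.2477/1.278 = 0.1938 m. Q_A = (1/0.028)·0.2477·0.1938^(2/3)·√0.00063 = 0.07436 m³/s.
Channel B: Flow area A = b·y = 0.812 × 0.723 = 0.5871 m². Wetted perimeter P = b + 2y = 0.812 + 2×0.723 = 2.258 m. Hydraulic radius R = A/P = 0.5871/2.258 = 0.26 m. Q_B = (1/0.028)·0.5871·0.26^(2/3)·√0.00063 = 0.2144 m³/s.
Q_A = 0.07436 m³/s vs Q_B = 0.2144 m³/s, so channel B carries more.

channel B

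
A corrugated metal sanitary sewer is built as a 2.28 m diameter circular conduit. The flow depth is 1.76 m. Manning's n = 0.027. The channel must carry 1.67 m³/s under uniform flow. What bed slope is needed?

For a circular section of diameter D = 2.28 m at depth y = 1.76 m, the central angle is θ = 2 arccos(1 − 2y/D) = 4.292 rad. Then A = (D²/8)(θ − sin θ) = 3.382 m² and P = Dθ/2 = 4.892 m.
Hydraulic radius R = A/P = 3.382/4.892 = 0.6912 m.
From Manning's equation, S = [nQ / (1 A R^(2/3))]² = [0.027 × 1.67 / (1 × 3.382 × 0.6912^(2/3))]² = 0.000291.

S = 0.000291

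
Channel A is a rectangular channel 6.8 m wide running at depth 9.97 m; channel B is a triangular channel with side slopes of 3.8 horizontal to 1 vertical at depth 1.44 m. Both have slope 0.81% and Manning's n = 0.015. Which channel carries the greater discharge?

channel A

Channel A: Flow area A = b·y = 6.8 × 9.97 = 67.8 m². Wetted perimeter P = b + 2y = 6.8 + 2×9.97 = 26.74 m. Hydraulic radius R = A/P = 67.8/26.74 = 2.535 m. Q_A = (1/0.015)·67.8·2.535^(2/3)·√0.0081 = 756.3 m³/s.
Channel B: For a triangular section with side slope z = 3.8: A = zy² = 3.8×1.44² = 7.88 m²; P = 2y√(1+z²) = 2×1.44×3.929 = 11.32 m. Hydraulic radius R = A/P = 7.88/11.32 = 0.6963 m. Q_B = (1/0.015)·7.88·0.6963^(2/3)·√0.0081 = 37.14 m³/s.
Q_A = 756.3 m³/s vs Q_B = 37.14 m³/s, so channel A carries more.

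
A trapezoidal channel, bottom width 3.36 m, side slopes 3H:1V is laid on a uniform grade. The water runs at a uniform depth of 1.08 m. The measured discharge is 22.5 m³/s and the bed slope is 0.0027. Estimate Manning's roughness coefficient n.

With bottom width b = 3.36 m and side slope z = 3: A = (b + zy)y = (3.36 + 3×1.08)×1.08 = 7.128 m²; P = b + 2y√(1+z²) = 3.36 + 2×1.08×3.162 = 10.19 m.
Hydraulic radius R = A/P = 7.128/10.19 = 0.6995 m.
Rearranging Manning's equation: n = (1/Q) A R^(2/3) S^(1/2) = (1/22.5) × 7.128 × 0.6995^(2/3) × √0.0027 = 0.013.

n = 0.013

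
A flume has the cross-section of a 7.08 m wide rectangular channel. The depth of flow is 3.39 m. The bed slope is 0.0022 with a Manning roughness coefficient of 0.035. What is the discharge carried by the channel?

Q = 46.4 m³/s

Flow area A = b·y = 7.08 × 3.39 = 24 m². Wetted perimeter P = b + 2y = 7.08 + 2×3.39 = 13.86 m.
Hydraulic radius R = A/P = 24/13.86 = 1.732 m.
Manning's equation: Q = (1/n) A R^(2/3) S^(1/2) = (1/0.035) × 24 × 1.732^(2/3) × 0.0022^(1/2) = 46.4 m³/s.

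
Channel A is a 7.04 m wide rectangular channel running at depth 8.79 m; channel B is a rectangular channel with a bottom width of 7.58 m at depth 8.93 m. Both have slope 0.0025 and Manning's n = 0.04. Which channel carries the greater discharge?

channel B

Channel A: Flow area A = b·y = 7.04 × 8.79 = 61.88 m². Wetted perimeter P = b + 2y = 7.04 + 2×8.79 = 24.62 m. Hydraulic radius R = A/P = 61.88/24.62 = 2.513 m. Q_A = (1/0.04)·61.88·2.513^(2/3)·√0.0025 = 143 m³/s.
Channel B: Flow area A = b·y = 7.58 × 8.93 = 67.69 m². Wetted perimeter P = b + 2y = 7.58 + 2×8.93 = 25.44 m. Hydraulic radius R = A/P = 67.69/25.44 = 2.661 m. Q_B = (1/0.04)·67.69·2.661^(2/3)·√0.0025 = 162.5 m³/s.
Q_A = 143 m³/s vs Q_B = 162.5 m³/s, so channel B carries more.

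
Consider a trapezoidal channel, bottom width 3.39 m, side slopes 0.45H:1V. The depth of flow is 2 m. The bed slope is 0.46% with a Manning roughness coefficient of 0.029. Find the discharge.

With bottom width b = 3.39 m and side slope z = 0.45: A = (b + zy)y = (3.39 + 0.45×2)×2 = 8.58 m²; P = b + 2y√(1+z²) = 3.39 + 2×2×1.097 = 7.776 m.
Hydraulic radius R = A/P = 8.58/7.776 = 1.103 m.
Manning's equation: Q = (1/n) A R^(2/3) S^(1/2) = (1/0.029) × 8.58 × 1.103^(2/3) × 0.0046^(1/2) = 21.4 m³/s.

Q = 21.4 m³/s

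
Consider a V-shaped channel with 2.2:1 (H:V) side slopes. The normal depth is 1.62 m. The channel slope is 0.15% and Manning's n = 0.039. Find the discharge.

Q = 4.68 m³/s

For a triangular section with side slope z = 2.2: A = zy² = 2.2×1.62² = 5.774 m²; P = 2y√(1+z²) = 2×1.62×2.417 = 7.83 m.
Hydraulic radius R = A/P = 5.774/7.83 = 0.7374 m.
Manning's equation: Q = (1/n) A R^(2/3) S^(1/2) = (1/0.039) × 5.774 × 0.7374^(2/3) × 0.0015^(1/2) = 4.68 m³/s.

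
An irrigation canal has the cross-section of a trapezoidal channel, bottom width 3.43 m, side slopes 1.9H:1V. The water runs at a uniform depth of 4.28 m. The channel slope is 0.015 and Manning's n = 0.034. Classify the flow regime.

supercritical

With bottom width b = 3.43 m and side slope z = 1.9: A = (b + zy)y = (3.43 + 1.9×4.28)×4.28 = 49.49 m²; P = b + 2y√(1+z²) = 3.43 + 2×4.28×2.147 = 21.81 m.
Hydraulic radius R = A/P = 49.49/21.81 = 2.269 m.
V = (1/n) R^(2/3) √S = (1/0.034) × 2.269^(2/3) × √0.015 = 6.22 m/s. Hydraulic depth D_h = A/T = 49.49/19.69 = 2.513 m.
Froude number Fr = V/√(g·D_h) = 6.22/√(9.81×2.513) = 1.25, which is greater than 1, so the flow is supercritical.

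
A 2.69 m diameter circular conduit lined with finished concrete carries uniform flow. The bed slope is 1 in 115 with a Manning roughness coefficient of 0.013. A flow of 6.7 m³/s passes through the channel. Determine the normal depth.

y_n = 0.845 m

Manning's equation rearranged: A R^(2/3) = nQ / (1·√S) = 0.013 × 6.7 / (√0.008696) = 0.934.
At y = 1.08 m: A R^(2/3) = 1.48 — high.
At y = 0.759 m: A R^(2/3) = 0.7583 — low.
At y = 0.845 m: A R^(2/3) = 0.9336 — matches.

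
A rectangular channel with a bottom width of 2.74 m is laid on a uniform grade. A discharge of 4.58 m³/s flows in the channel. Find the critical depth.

For a rectangular channel, critical depth y_c = (q²/g)^(1/3) where q = Q/b = 4.58/2.74 = 1.672 m²/s.
So y_c = (1.672²/9.81)^(1/3) = 0.658 m.

y_c = 0.658 m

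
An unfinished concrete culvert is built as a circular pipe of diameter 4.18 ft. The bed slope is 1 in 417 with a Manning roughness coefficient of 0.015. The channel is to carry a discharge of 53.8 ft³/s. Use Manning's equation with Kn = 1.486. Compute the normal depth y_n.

Manning's equation rearranged: A R^(2/3) = nQ / (1.486·√S) = 0.015 × 53.8 / (1.486 × √0.002398) = 11.09.
Try y = 2.1 ft: A R^(2/3) = 7.123 — low.
Try y = 3.08 ft: A R^(2/3) = 12.62 — high.
Try y = 2.79 ft: A R^(2/3) = 11.1 — close enough.

y_n = 2.79 ft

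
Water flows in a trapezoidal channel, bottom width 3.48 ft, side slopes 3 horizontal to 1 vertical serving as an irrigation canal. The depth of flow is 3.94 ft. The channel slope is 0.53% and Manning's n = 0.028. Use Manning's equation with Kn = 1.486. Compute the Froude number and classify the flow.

subcritical

With bottom width b = 3.48 ft and side slope z = 3: A = (b + zy)y = (3.48 + 3×3.94)×3.94 = 60.28 ft²; P = b + 2y√(1+z²) = 3.48 + 2×3.94×3.162 = 28.4 ft.
Hydraulic radius R = A/P = 60.28/28.4 = 2.123 ft.
V = (1.486/n) R^(2/3) √S = (1.486/0.028) × 2.123^(2/3) × √0.0053 = 6.382 ft/s. Hydraulic depth D_h = A/T = 60.28/27.12 = 2.223 ft.
Froude number Fr = V/√(g·D_h) = 6.382/√(32.2×2.223) = 0.754, which is less than 1, so the flow is subcritical.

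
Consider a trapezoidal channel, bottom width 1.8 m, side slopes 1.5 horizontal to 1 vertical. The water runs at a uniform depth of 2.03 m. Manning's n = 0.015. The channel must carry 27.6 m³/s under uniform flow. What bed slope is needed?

With bottom width b = 1.8 m and side slope z = 1.5: A = (b + zy)y = (1.8 + 1.5×2.03)×2.03 = 9.835 m²; P = b + 2y√(1+z²) = 1.8 + 2×2.03×1.803 = 9.119 m.
Hydraulic radius R = A/P = 9.835/9.119 = 1.079 m.
From Manning's equation, S = [nQ / (1 A R^(2/3))]² = [0.015 × 27.6 / (1 × 9.835 × 1.079^(2/3))]² = 0.0016.

S = 0.0016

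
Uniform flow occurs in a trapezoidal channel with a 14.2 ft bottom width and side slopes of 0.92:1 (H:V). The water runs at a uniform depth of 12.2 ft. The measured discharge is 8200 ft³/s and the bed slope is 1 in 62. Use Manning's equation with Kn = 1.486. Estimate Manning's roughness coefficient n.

With bottom width b = 14.2 ft and side slope z = 0.92: A = (b + zy)y = (14.2 + 0.92×12.2)×12.2 = 310.2 ft²; P = b + 2y√(1+z²) = 14.2 + 2×12.2×1.359 = 47.36 ft.
Hydraulic radius R = A/P = 310.2/47.36 = 6.55 ft.
Rearranging Manning's equation: n = (1.486/Q) A R^(2/3) S^(1/2) = (1.486/8200) × 310.2 × 6.55^(2/3) × √0.01613 = 0.025.

n = 0.025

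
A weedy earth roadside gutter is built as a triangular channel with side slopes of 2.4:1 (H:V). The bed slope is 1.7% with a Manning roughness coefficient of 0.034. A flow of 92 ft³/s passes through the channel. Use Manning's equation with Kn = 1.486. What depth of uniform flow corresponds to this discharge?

Manning's equation rearranged: A R^(2/3) = nQ / (1.486·√S) = 0.034 × 92 / (1.486 × √0.017) = 16.14.
Try y = 1.86 ft: A R^(2/3) = 7.5 — too small.
Try y = 2.86 ft: A R^(2/3) = 23.62 — too large.
Try y = 2.48 ft: A R^(2/3) = 16.15 — ≈ 16.14.

y_n = 2.48 ft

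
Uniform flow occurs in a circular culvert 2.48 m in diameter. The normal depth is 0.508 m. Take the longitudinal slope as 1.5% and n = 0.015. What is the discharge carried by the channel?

For a circular section of diameter D = 2.48 m at depth y = 0.508 m, the central angle is θ = 2 arccos(1 − 2y/D) = 1.879 rad. Then A = (D²/8)(θ − sin θ) = 0.7117 m² and P = Dθ/2 = 2.33 m.
Hydraulic radius R = A/P = 0.7117/2.33 = 0.3055 m.
Manning's equation: Q = (1/n) A R^(2/3) S^(1/2) = (1/0.015) × 0.7117 × 0.3055^(2/3) × 0.015^(1/2) = 2.64 m³/s.

Q = 2.64 m³/s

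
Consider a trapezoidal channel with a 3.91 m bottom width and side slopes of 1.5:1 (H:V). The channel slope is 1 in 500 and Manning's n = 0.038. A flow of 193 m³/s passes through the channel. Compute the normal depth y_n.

y_n = 6.03 m

Manning's equation rearranged: A R^(2/3) = nQ / (1·√S) = 0.038 × 193 / (√0.002) = 164.
At y = 6.58 m: A R^(2/3) = 200.2 — over.
At y = 5.15 m: A R^(2/3) = 115.2 — short.
At y = 6.03 m: A R^(2/3) = 164.1 — close enough.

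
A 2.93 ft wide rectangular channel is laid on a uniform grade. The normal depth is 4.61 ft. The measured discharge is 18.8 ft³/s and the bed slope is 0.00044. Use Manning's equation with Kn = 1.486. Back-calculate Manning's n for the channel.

Flow area A = b·y = 2.93 × 4.61 = 13.51 ft². Wetted perimeter P = b + 2y = 2.93 + 2×4.61 = 12.15 ft.
Hydraulic radius R = A/P = 13.51/12.15 = 1.112 ft.
Rearranging Manning's equation: n = (1.486/Q) A R^(2/3) S^(1/2) = (1.486/18.8) × 13.51 × 1.112^(2/3) × √0.00044 = 0.024.

n = 0.024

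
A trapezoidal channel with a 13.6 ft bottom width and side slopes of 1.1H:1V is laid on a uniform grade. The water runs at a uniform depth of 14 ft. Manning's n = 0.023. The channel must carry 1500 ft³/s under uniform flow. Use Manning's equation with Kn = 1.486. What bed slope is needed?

With bottom width b = 13.6 ft and side slope z = 1.1: A = (b + zy)y = (13.6 + 1.1×14)×14 = 406 ft²; P = b + 2y√(1+z²) = 13.6 + 2×14×1.487 = 55.22 ft.
Hydraulic radius R = A/P = 406/55.22 = 7.352 ft.
From Manning's equation, S = [nQ / (1.486 A R^(2/3))]² = [0.023 × 1500 / (1.486 × 406 × 7.352^(2/3))]² = 0.000229.

S = 0.000229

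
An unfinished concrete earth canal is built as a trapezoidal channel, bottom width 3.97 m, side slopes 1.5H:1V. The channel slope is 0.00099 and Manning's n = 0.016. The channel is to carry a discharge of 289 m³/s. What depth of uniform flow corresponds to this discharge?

y_n = 5.73 m

Manning's equation rearranged: A R^(2/3) = nQ / (1·√S) = 0.016 × 289 / (√0.00099) = 147.
At y = 4 m: A R^(2/3) = 66.81 — low.
At y = 6.21 m: A R^(2/3) = 176.5 — high.
At y = 5.73 m: A R^(2/3) = 147.2 — ≈ 147.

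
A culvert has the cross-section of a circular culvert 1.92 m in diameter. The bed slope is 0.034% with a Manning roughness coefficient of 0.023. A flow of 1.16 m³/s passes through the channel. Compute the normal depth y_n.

Manning's equation rearranged: A R^(2/3) = nQ / (1·√S) = 0.023 × 1.16 / (√0.00034) = 1.447.
Trying y = 1.12 m: A R^(2/3) = 1.142 — low.
Trying y = 1.68 m: A R^(2/3) = 1.865 — high.
Trying y = 1.32 m: A R^(2/3) = 1.451 — ≈ 1.447.

y_n = 1.32 m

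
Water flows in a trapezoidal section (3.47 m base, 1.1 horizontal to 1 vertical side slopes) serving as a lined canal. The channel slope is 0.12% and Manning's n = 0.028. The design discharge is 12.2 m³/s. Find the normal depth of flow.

Manning's equation rearranged: A R^(2/3) = nQ / (1·√S) = 0.028 × 12.2 / (√0.0012) = 9.861.
Try y = 1.33 m: A R^(2/3) = 6.042 — short.
Try y = 1.74 m: A R^(2/3) = 9.885 — ≈ 9.861.

y_n = 1.74 m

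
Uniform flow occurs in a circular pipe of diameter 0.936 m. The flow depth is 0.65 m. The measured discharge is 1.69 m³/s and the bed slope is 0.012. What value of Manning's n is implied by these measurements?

n = 0.014

For a circular section of diameter D = 0.936 m at depth y = 0.65 m, the central angle is θ = 2 arccos(1 − 2y/D) = 3.94 rad. Then A = (D²/8)(θ − sin θ) = 0.51 m² and P = Dθ/2 = 1.844 m.
Hydraulic radius R = A/P = 0.51/1.844 = 0.2766 m.
Rearranging Manning's equation: n = (1/Q) A R^(2/3) S^(1/2) = (1/1.69) × 0.51 × 0.2766^(2/3) × √0.012 = 0.014.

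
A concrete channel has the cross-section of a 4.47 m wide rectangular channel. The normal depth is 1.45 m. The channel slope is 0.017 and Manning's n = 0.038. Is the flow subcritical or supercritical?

subcritical

Flow area A = b·y = 4.47 × 1.45 = 6.481 m². Wetted perimeter P = b + 2y = 4.47 + 2×1.45 = 7.37 m.
Hydraulic radius R = A/P = 6.481/7.37 = 0.8794 m.
V = (1/n) R^(2/3) √S = (1/0.038) × 0.8794^(2/3) × √0.017 = 3.15 m/s. Hydraulic depth D_h = A/T = 6.481/4.47 = 1.45 m.
Froude number Fr = V/√(g·D_h) = 3.15/√(9.81×1.45) = 0.835, which is less than 1, so the flow is subcritical.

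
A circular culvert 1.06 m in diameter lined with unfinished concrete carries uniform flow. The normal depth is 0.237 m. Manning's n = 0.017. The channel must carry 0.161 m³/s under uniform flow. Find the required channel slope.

For a circular section of diameter D = 1.06 m at depth y = 0.237 m, the central angle is θ = 2 arccos(1 − 2y/D) = 1.97 rad. Then A = (D²/8)(θ − sin θ) = 0.1473 m² and P = Dθ/2 = 1.044 m.
Hydraulic radius R = A/P = 0.1473/1.044 = 0.1411 m.
From Manning's equation, S = [nQ / (1 A R^(2/3))]² = [0.017 × 0.161 / (1 × 0.1473 × 0.1411^(2/3))]² = 0.0047.

S = 0.0047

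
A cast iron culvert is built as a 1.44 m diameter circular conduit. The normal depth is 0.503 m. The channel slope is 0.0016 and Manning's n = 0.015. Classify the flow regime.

subcritical

For a circular section of diameter D = 1.44 m at depth y = 0.503 m, the central angle is θ = 2 arccos(1 − 2y/D) = 2.529 rad. Then A = (D²/8)(θ − sin θ) = 0.5066 m² and P = Dθ/2 = 1.821 m.
Hydraulic radius R = A/P = 0.5066/1.821 = 0.2782 m.
V = (1/n) R^(2/3) √S = (1/0.015) × 0.2782^(2/3) × √0.0016 = 1.136 m/s. Hydraulic depth D_h = A/T = 0.5066/1.373 = 0.369 m.
Froude number Fr = V/√(g·D_h) = 1.136/√(9.81×0.369) = 0.597, which is less than 1, so the flow is subcritical.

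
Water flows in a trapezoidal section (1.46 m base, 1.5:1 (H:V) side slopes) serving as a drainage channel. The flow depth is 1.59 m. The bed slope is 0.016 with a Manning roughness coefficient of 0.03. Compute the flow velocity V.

V = 3.78 m/s

With bottom width b = 1.46 m and side slope z = 1.5: A = (b + zy)y = (1.46 + 1.5×1.59)×1.59 = 6.114 m²; P = b + 2y√(1+z²) = 1.46 + 2×1.59×1.803 = 7.193 m.
Hydraulic radius R = A/P = 6.114/7.193 = 0.85 m.
From Manning's equation, V = (1/n) R^(2/3) S^(1/2) = (1/0.03) × 0.85^(2/3) × 0.016^(1/2) = 3.78 m/s.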